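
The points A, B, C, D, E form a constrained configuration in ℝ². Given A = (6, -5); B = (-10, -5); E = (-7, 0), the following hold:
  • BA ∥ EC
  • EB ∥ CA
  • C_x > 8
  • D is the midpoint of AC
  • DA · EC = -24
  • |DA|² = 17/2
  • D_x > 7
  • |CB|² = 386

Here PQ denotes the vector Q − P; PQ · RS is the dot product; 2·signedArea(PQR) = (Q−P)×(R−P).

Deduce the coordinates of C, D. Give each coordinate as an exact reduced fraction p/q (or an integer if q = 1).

C = (9, 0)
D = (15/2, -5/2)

1. C_x = 9  [EB ∥ CA ∩ BA ∥ EC]
2. C_y = 0  [EB ∥ CA ∩ BA ∥ EC]
   → C = (9, 0)
3. D_x = 15/2  [D is the midpoint of AC]
4. D_y = -5/2  [D is the midpoint of AC]
   → D = (15/2, -5/2)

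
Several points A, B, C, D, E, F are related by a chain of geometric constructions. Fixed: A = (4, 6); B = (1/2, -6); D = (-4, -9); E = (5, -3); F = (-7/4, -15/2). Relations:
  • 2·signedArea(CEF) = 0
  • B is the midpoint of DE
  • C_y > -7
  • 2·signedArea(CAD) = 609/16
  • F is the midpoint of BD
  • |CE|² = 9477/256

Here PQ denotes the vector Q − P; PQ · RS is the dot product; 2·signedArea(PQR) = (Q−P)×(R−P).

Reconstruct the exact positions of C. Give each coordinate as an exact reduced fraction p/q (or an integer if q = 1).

C = (-1/16, -51/8)

1. C_x = -1/16  [2·signedArea(CEF) = 0 ∩ 2·signedArea(CAD) = 609/16]
2. C_y = -51/8  [2·signedArea(CEF) = 0 ∩ 2·signedArea(CAD) = 609/16]
   → C = (-1/16, -51/8)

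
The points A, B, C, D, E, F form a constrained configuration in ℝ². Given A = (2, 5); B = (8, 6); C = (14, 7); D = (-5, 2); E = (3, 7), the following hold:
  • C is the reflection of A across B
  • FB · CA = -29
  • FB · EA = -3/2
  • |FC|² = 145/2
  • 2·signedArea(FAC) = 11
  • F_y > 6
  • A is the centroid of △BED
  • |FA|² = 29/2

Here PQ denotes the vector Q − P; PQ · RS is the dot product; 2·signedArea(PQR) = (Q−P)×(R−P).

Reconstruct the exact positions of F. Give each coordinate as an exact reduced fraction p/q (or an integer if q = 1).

F = (11/2, 13/2)

1. F_x = 11/2  [FB · CA = -29 ∩ FB · EA = -3/2]
2. F_y = 13/2  [FB · CA = -29 ∩ FB · EA = -3/2]
   → F = (11/2, 13/2)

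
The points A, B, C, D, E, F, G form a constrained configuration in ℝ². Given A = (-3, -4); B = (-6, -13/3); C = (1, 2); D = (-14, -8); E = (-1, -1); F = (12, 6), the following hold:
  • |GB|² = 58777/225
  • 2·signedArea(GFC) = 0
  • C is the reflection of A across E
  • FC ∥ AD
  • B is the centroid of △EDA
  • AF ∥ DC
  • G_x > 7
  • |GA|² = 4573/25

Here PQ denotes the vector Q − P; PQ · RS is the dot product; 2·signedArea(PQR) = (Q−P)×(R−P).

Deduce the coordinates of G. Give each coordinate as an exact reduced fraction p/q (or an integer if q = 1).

G = (38/5, 22/5)

1. G_x = 38/5  [line 4·x + -11·y + 18 = 0 ∩ |GA|² = 4573/25]
2. G_y = 22/5  [line 4·x + -11·y + 18 = 0 ∩ |GA|² = 4573/25]
   → G = (38/5, 22/5)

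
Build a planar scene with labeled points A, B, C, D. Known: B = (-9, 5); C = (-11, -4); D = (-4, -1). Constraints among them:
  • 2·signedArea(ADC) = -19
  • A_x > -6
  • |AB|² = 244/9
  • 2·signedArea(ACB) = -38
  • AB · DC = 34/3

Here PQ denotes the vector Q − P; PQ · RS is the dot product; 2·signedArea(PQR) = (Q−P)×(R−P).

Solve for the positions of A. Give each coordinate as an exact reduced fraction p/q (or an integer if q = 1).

1. A_x = -17/3  [2·signedArea(ACB) = -38 ∩ AB · DC = 34/3]
2. A_y = 1  [2·signedArea(ACB) = -38 ∩ AB · DC = 34/3]
   → A = (-17/3, 1)

A = (-17/3, 1)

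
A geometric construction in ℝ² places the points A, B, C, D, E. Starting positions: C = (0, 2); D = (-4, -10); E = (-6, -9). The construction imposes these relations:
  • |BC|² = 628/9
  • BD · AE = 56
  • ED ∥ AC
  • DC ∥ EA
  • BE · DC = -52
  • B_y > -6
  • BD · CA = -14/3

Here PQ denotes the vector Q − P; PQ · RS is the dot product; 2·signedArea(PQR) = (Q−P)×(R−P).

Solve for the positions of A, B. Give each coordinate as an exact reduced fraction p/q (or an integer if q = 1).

A = (-2, 3)
B = (-4, -16/3)

1. A_x = -2  [ED ∥ AC ∩ DC ∥ EA]
2. A_y = 3  [ED ∥ AC ∩ DC ∥ EA]
   → A = (-2, 3)
3. B_x = -4  [BD · CA = -14/3 ∩ BE · DC = -52]
4. B_y = -16/3  [BD · CA = -14/3 ∩ BE · DC = -52]
   → B = (-4, -16/3)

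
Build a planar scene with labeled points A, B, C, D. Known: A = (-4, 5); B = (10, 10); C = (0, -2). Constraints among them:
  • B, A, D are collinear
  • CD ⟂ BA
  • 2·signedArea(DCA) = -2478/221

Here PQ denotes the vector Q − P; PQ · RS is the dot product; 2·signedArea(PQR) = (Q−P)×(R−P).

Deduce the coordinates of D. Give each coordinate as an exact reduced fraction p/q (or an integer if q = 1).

1. D_x = -590/221  [B, A, D are collinear ∩ CD ⟂ BA]
2. D_y = 1210/221  [B, A, D are collinear ∩ CD ⟂ BA]
   → D = (-590/221, 1210/221)

D = (-590/221, 1210/221)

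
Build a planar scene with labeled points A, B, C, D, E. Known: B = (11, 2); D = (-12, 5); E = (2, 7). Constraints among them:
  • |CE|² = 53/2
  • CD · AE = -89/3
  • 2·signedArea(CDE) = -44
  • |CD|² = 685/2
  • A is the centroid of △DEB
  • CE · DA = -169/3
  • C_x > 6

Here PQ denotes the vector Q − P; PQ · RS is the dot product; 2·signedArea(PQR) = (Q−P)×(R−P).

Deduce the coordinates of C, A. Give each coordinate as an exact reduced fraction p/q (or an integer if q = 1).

A = (1/3, 14/3)
C = (13/2, 9/2)

1. C_x = 13/2  [line -2·x + 14·y + -50 = 0 ∩ |CE|² = 53/2]
2. C_y = 9/2  [line -2·x + 14·y + -50 = 0 ∩ |CE|² = 53/2]
   → C = (13/2, 9/2)
3. A_x = 1/3  [CD · AE = -89/3 ∩ A is the centroid of △DEB]
4. A_y = 14/3  [CD · AE = -89/3 ∩ A is the centroid of △DEB]
   → A = (1/3, 14/3)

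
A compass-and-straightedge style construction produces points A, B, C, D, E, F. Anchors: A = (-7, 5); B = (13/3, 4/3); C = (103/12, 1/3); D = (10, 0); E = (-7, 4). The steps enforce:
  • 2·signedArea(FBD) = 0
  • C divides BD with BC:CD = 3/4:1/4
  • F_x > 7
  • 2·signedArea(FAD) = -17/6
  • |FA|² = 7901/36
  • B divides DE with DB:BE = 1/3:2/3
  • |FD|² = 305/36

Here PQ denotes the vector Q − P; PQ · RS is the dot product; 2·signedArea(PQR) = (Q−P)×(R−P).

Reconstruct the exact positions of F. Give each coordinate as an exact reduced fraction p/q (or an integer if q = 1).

1. F_x = 43/6  [2·signedArea(FBD) = 0 ∩ 2·signedArea(FAD) = -17/6]
2. F_y = 2/3  [2·signedArea(FBD) = 0 ∩ 2·signedArea(FAD) = -17/6]
   → F = (43/6, 2/3)

F = (43/6, 2/3)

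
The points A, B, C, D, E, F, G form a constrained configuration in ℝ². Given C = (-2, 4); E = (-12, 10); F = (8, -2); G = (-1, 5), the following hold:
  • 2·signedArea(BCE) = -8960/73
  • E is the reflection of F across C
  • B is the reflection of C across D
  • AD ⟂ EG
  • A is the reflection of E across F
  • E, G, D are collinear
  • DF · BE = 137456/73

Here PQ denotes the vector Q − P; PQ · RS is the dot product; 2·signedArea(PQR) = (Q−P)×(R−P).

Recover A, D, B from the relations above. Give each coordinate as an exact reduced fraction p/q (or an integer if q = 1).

1. A_x = 28  [A is the reflection of E across F]
2. A_y = -14  [A is the reflection of E across F]
   → A = (28, -14)
3. D_x = 2204/73  [E, G, D are collinear ∩ AD ⟂ EG]
4. D_y = -670/73  [E, G, D are collinear ∩ AD ⟂ EG]
   → D = (2204/73, -670/73)
5. B_x = 4554/73  [B is the reflection of C across D]
6. B_y = -1632/73  [B is the reflection of C across D]
   → B = (4554/73, -1632/73)

A = (28, -14)
B = (4554/73, -1632/73)
D = (2204/73, -670/73)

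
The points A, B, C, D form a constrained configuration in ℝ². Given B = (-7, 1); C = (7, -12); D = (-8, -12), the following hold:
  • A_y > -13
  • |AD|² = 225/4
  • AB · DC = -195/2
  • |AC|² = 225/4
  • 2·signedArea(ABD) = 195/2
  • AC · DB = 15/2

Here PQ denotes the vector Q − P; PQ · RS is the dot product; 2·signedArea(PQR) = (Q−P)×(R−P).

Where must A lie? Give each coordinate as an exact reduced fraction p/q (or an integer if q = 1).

1. A_x = -1/2  [AB · DC = -195/2 ∩ AC · DB = 15/2]
2. A_y = -12  [AB · DC = -195/2 ∩ AC · DB = 15/2]
   → A = (-1/2, -12)

A = (-1/2, -12)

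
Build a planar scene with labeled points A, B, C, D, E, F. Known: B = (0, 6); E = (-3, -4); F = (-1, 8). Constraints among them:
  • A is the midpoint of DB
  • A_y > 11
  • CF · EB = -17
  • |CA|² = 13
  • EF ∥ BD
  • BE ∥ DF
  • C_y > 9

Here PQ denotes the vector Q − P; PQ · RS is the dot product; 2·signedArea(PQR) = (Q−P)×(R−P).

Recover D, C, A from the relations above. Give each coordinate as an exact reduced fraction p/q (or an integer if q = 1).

1. D_x = 2  [BE ∥ DF ∩ EF ∥ BD]
2. D_y = 18  [BE ∥ DF ∩ EF ∥ BD]
   → D = (2, 18)
3. A_x = 1  [A is the midpoint of DB]
4. A_y = 12  [A is the midpoint of DB]
   → A = (1, 12)
5. C_x = -2  [line -3·x + -10·y + 94 = 0 ∩ |CA|² = 13]
6. C_y = 10  [line -3·x + -10·y + 94 = 0 ∩ |CA|² = 13]
   → C = (-2, 10)

A = (1, 12)
C = (-2, 10)
D = (2, 18)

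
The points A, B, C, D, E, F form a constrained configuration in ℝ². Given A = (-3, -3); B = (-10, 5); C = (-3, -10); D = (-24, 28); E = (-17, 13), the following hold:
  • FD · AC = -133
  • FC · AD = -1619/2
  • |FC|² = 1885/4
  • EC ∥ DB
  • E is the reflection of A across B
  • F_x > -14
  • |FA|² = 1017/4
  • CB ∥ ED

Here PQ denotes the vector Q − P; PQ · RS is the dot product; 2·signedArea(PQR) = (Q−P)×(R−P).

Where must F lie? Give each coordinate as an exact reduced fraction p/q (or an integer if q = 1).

1. F_x = -27/2  [FC · AD = -1619/2 ∩ FD · AC = -133]
2. F_y = 9  [FC · AD = -1619/2 ∩ FD · AC = -133]
   → F = (-27/2, 9)

F = (-27/2, 9)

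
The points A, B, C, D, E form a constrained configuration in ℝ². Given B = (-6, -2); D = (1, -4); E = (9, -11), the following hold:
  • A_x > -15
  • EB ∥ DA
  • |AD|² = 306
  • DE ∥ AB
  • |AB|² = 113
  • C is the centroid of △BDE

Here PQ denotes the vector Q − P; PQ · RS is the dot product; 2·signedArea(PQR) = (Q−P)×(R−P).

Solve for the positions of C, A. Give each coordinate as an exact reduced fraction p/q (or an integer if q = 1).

1. C_x = 4/3  [C is the centroid of △BDE]
2. C_y = -17/3  [C is the centroid of △BDE]
   → C = (4/3, -17/3)
3. A_x = -14  [DE ∥ AB ∩ EB ∥ DA]
4. A_y = 5  [DE ∥ AB ∩ EB ∥ DA]
   → A = (-14, 5)

A = (-14, 5)
C = (4/3, -17/3)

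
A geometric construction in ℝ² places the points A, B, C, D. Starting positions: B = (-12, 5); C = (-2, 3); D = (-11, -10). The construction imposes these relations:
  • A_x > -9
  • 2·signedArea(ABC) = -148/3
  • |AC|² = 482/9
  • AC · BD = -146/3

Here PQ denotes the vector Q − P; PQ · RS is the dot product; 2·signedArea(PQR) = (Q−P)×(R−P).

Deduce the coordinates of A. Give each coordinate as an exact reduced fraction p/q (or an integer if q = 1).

1. A_x = -25/3  [AC · BD = -146/3 ∩ 2·signedArea(ABC) = -148/3]
2. A_y = -2/3  [AC · BD = -146/3 ∩ 2·signedArea(ABC) = -148/3]
   → A = (-25/3, -2/3)

A = (-25/3, -2/3)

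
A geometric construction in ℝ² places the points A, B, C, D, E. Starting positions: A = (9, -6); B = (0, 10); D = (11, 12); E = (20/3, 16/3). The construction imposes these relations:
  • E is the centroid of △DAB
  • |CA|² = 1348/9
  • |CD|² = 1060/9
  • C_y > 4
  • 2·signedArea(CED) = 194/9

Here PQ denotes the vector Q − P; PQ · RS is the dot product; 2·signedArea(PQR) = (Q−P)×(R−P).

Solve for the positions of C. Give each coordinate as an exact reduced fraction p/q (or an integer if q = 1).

C = (3, 14/3)

1. C_x = 3  [line -20/3·x + 13/3·y + -2/9 = 0 ∩ |CA|² = 1348/9]
2. C_y = 14/3  [line -20/3·x + 13/3·y + -2/9 = 0 ∩ |CA|² = 1348/9]
   → C = (3, 14/3)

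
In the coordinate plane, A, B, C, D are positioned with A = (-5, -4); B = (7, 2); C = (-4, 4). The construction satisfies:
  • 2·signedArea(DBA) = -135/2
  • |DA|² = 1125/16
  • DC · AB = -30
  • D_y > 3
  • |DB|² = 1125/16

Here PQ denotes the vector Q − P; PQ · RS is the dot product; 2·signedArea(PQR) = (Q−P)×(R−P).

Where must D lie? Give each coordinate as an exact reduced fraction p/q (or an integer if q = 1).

1. D_x = -5/4  [2·signedArea(DBA) = -135/2 ∩ DC · AB = -30]
2. D_y = 7/2  [2·signedArea(DBA) = -135/2 ∩ DC · AB = -30]
   → D = (-5/4, 7/2)

D = (-5/4, 7/2)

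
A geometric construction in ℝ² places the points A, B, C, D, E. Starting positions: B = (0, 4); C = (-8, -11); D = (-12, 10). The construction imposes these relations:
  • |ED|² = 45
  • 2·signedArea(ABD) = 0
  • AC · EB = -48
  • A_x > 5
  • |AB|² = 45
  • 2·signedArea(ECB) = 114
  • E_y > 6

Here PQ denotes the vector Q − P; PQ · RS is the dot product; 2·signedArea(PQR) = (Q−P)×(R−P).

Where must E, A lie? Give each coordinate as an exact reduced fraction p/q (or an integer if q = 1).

1. A_x = 6  [line -6·x + -12·y + 48 = 0 ∩ |AB|² = 45]
2. A_y = 1  [line -6·x + -12·y + 48 = 0 ∩ |AB|² = 45]
   → A = (6, 1)
3. E_x = -6  [2·signedArea(ECB) = 114 ∩ AC · EB = -48]
4. E_y = 7  [2·signedArea(ECB) = 114 ∩ AC · EB = -48]
   → E = (-6, 7)

A = (6, 1)
E = (-6, 7)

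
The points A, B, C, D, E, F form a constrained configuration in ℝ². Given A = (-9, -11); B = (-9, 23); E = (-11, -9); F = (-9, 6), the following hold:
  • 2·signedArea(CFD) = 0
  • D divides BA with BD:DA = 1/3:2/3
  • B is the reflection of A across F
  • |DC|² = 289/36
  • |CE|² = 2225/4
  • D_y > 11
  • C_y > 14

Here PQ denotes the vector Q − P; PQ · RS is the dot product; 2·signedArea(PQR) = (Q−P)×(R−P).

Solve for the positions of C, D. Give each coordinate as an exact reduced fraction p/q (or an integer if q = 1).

1. D_x = -9  [D divides BA with BD:DA = 1/3:2/3]
2. D_y = 35/3  [D divides BA with BD:DA = 1/3:2/3]
   → D = (-9, 35/3)
3. C_x = -9  [2·signedArea(CFD) = 0]
4. C_y = 29/2  [|CE|² = 2225/4]
   → C = (-9, 29/2)

C = (-9, 29/2)
D = (-9, 35/3)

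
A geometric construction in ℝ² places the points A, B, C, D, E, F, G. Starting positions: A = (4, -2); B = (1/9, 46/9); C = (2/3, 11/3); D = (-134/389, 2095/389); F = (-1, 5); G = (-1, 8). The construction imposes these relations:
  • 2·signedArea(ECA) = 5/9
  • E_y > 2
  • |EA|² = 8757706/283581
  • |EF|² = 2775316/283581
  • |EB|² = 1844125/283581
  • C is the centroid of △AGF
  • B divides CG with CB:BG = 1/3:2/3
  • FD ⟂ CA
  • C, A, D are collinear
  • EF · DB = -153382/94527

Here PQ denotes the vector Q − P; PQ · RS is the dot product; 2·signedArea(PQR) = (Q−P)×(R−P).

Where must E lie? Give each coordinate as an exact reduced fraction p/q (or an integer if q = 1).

E = (13187/10503, 29747/10503)

1. E_x = 13187/10503  [2·signedArea(ECA) = 5/9 ∩ EF · DB = -153382/94527]
2. E_y = 29747/10503  [2·signedArea(ECA) = 5/9 ∩ EF · DB = -153382/94527]
   → E = (13187/10503, 29747/10503)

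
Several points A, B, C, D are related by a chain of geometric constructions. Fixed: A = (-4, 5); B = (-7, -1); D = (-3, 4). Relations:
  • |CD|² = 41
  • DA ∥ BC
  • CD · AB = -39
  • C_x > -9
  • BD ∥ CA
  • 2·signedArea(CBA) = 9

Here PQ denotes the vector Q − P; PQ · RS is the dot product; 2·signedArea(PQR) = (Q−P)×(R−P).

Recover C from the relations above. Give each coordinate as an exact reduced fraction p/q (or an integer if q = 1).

1. C_x = -8  [BD ∥ CA ∩ DA ∥ BC]
2. C_y = 0  [BD ∥ CA ∩ DA ∥ BC]
   → C = (-8, 0)

C = (-8, 0)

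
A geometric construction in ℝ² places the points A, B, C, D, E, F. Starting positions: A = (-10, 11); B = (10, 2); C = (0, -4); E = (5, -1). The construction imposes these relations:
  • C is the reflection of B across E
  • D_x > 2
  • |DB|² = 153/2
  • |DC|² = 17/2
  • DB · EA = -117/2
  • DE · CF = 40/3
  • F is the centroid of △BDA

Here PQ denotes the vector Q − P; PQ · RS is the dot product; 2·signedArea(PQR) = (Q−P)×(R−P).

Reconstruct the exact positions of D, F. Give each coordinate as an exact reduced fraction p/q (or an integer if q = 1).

1. D_x = 5/2  [line 15·x + -12·y + -135/2 = 0 ∩ |DC|² = 17/2]
2. D_y = -5/2  [line 15·x + -12·y + -135/2 = 0 ∩ |DC|² = 17/2]
   → D = (5/2, -5/2)
3. F_x = 5/6  [DE · CF = 40/3 ∩ F is the centroid of △BDA]
4. F_y = 7/2  [DE · CF = 40/3 ∩ F is the centroid of △BDA]
   → F = (5/6, 7/2)

D = (5/2, -5/2)
F = (5/6, 7/2)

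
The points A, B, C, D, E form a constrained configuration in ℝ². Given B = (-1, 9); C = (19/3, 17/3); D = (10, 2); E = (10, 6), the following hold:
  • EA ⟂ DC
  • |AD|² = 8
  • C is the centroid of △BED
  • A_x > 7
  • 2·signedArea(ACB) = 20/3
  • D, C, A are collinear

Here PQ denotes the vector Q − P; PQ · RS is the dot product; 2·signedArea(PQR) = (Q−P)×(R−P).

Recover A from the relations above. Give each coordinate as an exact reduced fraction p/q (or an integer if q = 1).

1. A_x = 8  [D, C, A are collinear ∩ EA ⟂ DC]
2. A_y = 4  [D, C, A are collinear ∩ EA ⟂ DC]
   → A = (8, 4)

A = (8, 4)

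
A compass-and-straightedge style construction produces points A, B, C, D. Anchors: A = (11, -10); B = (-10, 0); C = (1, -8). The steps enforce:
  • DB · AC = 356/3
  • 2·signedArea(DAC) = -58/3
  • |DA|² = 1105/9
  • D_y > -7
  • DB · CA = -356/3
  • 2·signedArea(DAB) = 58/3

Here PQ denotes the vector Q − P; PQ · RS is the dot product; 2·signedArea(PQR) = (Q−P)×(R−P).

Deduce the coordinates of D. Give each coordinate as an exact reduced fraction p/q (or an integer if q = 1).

D = (2/3, -6)

1. D_x = 2/3  [DB · CA = -356/3 ∩ 2·signedArea(DAC) = -58/3]
2. D_y = -6  [DB · CA = -356/3 ∩ 2·signedArea(DAC) = -58/3]
   → D = (2/3, -6)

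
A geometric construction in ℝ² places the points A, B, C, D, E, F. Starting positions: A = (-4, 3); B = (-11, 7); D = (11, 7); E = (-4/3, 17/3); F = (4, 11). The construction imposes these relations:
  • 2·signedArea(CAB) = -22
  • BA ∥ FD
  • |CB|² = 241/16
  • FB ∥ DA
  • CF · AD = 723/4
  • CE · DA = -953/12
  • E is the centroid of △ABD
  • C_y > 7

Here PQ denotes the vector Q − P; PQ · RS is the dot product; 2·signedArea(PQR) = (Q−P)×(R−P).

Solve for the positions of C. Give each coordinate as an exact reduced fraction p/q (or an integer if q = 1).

C = (-29/4, 8)

1. C_x = -29/4  [2·signedArea(CAB) = -22 ∩ CF · AD = 723/4]
2. C_y = 8  [2·signedArea(CAB) = -22 ∩ CF · AD = 723/4]
   → C = (-29/4, 8)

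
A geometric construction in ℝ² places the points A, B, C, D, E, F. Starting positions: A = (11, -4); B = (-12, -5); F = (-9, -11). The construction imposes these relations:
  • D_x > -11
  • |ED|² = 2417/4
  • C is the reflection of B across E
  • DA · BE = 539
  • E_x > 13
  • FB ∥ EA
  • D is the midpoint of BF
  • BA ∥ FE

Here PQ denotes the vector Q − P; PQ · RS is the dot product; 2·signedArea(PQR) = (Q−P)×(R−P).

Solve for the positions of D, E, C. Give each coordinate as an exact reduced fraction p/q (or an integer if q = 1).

C = (40, -15)
D = (-21/2, -8)
E = (14, -10)

1. D_x = -21/2  [D is the midpoint of BF]
2. D_y = -8  [D is the midpoint of BF]
   → D = (-21/2, -8)
3. E_x = 14  [FB ∥ EA ∩ BA ∥ FE]
4. E_y = -10  [FB ∥ EA ∩ BA ∥ FE]
   → E = (14, -10)
5. C_x = 40  [C is the reflection of B across E]
6. C_y = -15  [C is the reflection of B across E]
   → C = (40, -15)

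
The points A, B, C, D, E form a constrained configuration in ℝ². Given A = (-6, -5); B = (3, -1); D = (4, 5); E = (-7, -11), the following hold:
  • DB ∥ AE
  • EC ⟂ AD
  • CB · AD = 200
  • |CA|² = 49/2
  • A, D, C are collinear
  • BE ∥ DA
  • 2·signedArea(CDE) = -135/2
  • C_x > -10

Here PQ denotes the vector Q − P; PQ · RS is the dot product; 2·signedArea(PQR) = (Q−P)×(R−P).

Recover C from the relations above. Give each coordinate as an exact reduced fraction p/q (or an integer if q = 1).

C = (-19/2, -17/2)

1. C_x = -19/2  [A, D, C are collinear ∩ EC ⟂ AD]
2. C_y = -17/2  [A, D, C are collinear ∩ EC ⟂ AD]
   → C = (-19/2, -17/2)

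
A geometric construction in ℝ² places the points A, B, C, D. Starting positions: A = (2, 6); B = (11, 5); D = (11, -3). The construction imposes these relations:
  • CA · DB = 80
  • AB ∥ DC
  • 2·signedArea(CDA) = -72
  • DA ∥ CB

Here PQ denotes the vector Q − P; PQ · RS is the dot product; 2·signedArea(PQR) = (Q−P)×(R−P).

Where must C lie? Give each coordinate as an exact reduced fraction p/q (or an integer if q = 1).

1. C_x = 20  [DA ∥ CB ∩ AB ∥ DC]
2. C_y = -4  [DA ∥ CB ∩ AB ∥ DC]
   → C = (20, -4)

C = (20, -4)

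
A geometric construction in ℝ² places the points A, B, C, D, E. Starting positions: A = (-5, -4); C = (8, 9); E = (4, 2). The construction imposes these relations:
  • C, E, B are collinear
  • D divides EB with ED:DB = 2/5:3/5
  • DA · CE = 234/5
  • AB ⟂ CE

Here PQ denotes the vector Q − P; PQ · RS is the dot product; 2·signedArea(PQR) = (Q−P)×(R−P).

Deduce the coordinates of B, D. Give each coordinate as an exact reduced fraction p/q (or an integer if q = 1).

B = (-4/5, -32/5)
D = (52/25, -34/25)

1. B_x = -4/5  [C, E, B are collinear ∩ AB ⟂ CE]
2. B_y = -32/5  [C, E, B are collinear ∩ AB ⟂ CE]
   → B = (-4/5, -32/5)
3. D_x = 52/25  [D divides EB with ED:DB = 2/5:3/5]
4. D_y = -34/25  [D divides EB with ED:DB = 2/5:3/5]
   → D = (52/25, -34/25)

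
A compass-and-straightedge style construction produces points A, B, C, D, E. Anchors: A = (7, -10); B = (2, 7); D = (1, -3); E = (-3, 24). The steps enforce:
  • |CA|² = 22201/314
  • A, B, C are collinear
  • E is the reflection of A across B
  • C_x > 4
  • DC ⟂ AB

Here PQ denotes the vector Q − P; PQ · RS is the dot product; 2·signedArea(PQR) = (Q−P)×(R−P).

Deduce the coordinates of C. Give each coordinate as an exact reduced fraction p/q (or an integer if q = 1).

C = (1453/314, -607/314)

1. C_x = 1453/314  [A, B, C are collinear ∩ DC ⟂ AB]
2. C_y = -607/314  [A, B, C are collinear ∩ DC ⟂ AB]
   → C = (1453/314, -607/314)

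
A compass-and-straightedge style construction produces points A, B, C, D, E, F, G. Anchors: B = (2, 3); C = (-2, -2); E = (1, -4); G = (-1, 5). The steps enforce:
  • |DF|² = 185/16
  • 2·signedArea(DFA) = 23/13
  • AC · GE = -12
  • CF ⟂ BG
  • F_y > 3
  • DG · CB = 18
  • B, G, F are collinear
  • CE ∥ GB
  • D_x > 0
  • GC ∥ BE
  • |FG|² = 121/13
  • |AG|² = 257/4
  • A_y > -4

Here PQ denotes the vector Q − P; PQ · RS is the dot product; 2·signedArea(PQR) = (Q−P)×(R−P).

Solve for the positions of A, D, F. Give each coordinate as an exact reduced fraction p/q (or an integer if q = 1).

A = (-1/2, -3)
D = (3/4, 0)
F = (20/13, 43/13)

1. F_x = 20/13  [B, G, F are collinear ∩ CF ⟂ BG]
2. F_y = 43/13  [B, G, F are collinear ∩ CF ⟂ BG]
   → F = (20/13, 43/13)
3. D_x = 3/4  [line -4·x + -5·y + 3 = 0 ∩ |DF|² = 185/16]
4. D_y = 0  [line -4·x + -5·y + 3 = 0 ∩ |DF|² = 185/16]
   → D = (3/4, 0)
5. A_x = -1/2  [AC · GE = -12 ∩ 2·signedArea(DFA) = 23/13]
6. A_y = -3  [AC · GE = -12 ∩ 2·signedArea(DFA) = 23/13]
   → A = (-1/2, -3)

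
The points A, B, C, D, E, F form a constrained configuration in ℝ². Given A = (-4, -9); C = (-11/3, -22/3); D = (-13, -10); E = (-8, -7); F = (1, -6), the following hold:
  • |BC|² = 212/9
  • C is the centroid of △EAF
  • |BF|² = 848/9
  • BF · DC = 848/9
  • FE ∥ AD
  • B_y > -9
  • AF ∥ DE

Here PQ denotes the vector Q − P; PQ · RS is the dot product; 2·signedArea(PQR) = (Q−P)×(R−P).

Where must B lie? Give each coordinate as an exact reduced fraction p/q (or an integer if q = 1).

B = (-25/3, -26/3)

1. B_x = -25/3  [line -28/3·x + -8/3·y + -908/9 = 0 ∩ |BF|² = 848/9]
2. B_y = -26/3  [line -28/3·x + -8/3·y + -908/9 = 0 ∩ |BF|² = 848/9]
   → B = (-25/3, -26/3)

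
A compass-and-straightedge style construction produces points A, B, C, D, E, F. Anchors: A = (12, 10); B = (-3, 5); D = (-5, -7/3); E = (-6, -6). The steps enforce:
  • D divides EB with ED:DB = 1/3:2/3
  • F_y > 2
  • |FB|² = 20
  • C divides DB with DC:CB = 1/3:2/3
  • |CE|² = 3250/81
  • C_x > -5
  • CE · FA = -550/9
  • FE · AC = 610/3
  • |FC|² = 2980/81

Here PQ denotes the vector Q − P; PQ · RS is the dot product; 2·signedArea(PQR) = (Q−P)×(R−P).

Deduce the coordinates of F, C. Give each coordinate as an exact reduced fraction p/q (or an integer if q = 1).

1. C_x = -13/3  [C divides DB with DC:CB = 1/3:2/3]
2. C_y = 1/9  [C divides DB with DC:CB = 1/3:2/3]
   → C = (-13/3, 1/9)
3. F_x = 1  [FE · AC = 610/3 ∩ CE · FA = -550/9]
4. F_y = 3  [FE · AC = 610/3 ∩ CE · FA = -550/9]
   → F = (1, 3)

C = (-13/3, 1/9)
F = (1, 3)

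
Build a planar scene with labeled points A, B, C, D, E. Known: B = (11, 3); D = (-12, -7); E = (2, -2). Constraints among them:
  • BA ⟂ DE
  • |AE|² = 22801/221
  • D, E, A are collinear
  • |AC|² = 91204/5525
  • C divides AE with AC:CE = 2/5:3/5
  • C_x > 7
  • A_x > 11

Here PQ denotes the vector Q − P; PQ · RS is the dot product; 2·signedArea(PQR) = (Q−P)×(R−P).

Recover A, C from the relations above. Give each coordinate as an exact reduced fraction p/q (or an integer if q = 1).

A = (2556/221, 313/221)
C = (8552/1105, 11/221)

1. A_x = 2556/221  [D, E, A are collinear ∩ BA ⟂ DE]
2. A_y = 313/221  [D, E, A are collinear ∩ BA ⟂ DE]
   → A = (2556/221, 313/221)
3. C_x = 8552/1105  [C divides AE with AC:CE = 2/5:3/5]
4. C_y = 11/221  [C divides AE with AC:CE = 2/5:3/5]
   → C = (8552/1105, 11/221)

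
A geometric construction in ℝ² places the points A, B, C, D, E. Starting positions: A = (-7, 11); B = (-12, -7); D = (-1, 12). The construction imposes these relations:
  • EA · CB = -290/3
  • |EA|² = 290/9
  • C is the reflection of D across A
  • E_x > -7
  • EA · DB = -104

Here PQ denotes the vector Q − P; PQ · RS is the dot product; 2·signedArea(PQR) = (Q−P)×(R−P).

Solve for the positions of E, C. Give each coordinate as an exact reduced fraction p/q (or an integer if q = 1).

1. E_x = -20/3  [line 11·x + 19·y + -28 = 0 ∩ |EA|² = 290/9]
2. E_y = 16/3  [line 11·x + 19·y + -28 = 0 ∩ |EA|² = 290/9]
   → E = (-20/3, 16/3)
3. C_x = -13  [EA · CB = -290/3 ∩ C is the reflection of D across A]
4. C_y = 10  [EA · CB = -290/3 ∩ C is the reflection of D across A]
   → C = (-13, 10)

C = (-13, 10)
E = (-20/3, 16/3)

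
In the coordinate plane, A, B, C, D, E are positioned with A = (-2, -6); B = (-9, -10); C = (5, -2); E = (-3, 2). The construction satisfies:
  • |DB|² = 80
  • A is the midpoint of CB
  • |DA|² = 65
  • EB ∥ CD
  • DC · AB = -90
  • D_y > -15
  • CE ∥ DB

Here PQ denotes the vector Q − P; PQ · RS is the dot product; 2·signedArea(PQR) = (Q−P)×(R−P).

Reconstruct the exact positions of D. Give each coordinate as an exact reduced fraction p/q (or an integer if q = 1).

1. D_x = -1  [CE ∥ DB ∩ EB ∥ CD]
2. D_y = -14  [CE ∥ DB ∩ EB ∥ CD]
   → D = (-1, -14)

D = (-1, -14)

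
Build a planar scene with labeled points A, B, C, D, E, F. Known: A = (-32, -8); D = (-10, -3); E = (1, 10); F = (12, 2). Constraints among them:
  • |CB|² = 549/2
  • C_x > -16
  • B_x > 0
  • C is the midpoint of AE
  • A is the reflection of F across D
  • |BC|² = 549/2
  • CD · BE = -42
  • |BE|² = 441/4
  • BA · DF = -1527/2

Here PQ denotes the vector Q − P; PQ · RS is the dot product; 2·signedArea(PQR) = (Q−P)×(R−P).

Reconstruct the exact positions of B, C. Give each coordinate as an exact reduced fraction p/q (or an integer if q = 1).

1. B_x = 1  [line -22·x + -5·y + 39/2 = 0 ∩ |BE|² = 441/4]
2. B_y = -1/2  [line -22·x + -5·y + 39/2 = 0 ∩ |BE|² = 441/4]
   → B = (1, -1/2)
3. C_x = -31/2  [C is the midpoint of AE]
4. C_y = 1  [C is the midpoint of AE]
   → C = (-31/2, 1)

B = (1, -1/2)
C = (-31/2, 1)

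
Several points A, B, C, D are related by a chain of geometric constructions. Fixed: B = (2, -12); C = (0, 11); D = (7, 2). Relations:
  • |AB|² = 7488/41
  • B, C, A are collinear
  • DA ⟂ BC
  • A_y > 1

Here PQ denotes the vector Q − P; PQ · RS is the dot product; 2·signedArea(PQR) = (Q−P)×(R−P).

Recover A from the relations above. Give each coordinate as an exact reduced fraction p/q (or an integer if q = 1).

1. A_x = 34/41  [B, C, A are collinear ∩ DA ⟂ BC]
2. A_y = 60/41  [B, C, A are collinear ∩ DA ⟂ BC]
   → A = (34/41, 60/41)

A = (34/41, 60/41)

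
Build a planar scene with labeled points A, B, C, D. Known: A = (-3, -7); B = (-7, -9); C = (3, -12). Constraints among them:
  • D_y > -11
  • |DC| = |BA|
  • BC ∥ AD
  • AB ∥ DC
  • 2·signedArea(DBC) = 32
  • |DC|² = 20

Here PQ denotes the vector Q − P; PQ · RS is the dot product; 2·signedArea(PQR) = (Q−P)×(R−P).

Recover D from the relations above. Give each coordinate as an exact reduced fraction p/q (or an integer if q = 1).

1. D_x = 7  [AB ∥ DC ∩ BC ∥ AD]
2. D_y = -10  [AB ∥ DC ∩ BC ∥ AD]
   → D = (7, -10)

D = (7, -10)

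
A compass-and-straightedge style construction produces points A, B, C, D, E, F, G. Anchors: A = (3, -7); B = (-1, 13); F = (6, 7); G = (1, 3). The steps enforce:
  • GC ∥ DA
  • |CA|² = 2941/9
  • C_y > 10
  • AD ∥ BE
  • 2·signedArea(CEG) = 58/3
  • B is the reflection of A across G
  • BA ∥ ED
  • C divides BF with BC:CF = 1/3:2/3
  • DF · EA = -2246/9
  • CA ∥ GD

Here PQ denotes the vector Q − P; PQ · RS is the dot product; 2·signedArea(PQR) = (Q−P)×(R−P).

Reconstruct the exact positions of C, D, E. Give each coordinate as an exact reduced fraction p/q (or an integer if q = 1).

C = (4/3, 11)
D = (8/3, -15)
E = (-4/3, 5)

1. C_x = 4/3  [C divides BF with BC:CF = 1/3:2/3]
2. C_y = 11  [C divides BF with BC:CF = 1/3:2/3]
   → C = (4/3, 11)
3. D_x = 8/3  [GC ∥ DA ∩ CA ∥ GD]
4. D_y = -15  [GC ∥ DA ∩ CA ∥ GD]
   → D = (8/3, -15)
5. E_x = -4/3  [BA ∥ ED ∩ AD ∥ BE]
6. E_y = 5  [BA ∥ ED ∩ AD ∥ BE]
   → E = (-4/3, 5)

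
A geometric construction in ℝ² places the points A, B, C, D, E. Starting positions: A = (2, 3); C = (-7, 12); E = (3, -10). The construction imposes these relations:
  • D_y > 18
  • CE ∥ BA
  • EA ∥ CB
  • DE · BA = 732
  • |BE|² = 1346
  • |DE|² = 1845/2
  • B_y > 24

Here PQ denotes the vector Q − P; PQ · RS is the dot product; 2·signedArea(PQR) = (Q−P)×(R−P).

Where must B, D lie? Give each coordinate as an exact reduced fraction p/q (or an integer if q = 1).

1. B_x = -8  [CE ∥ BA ∩ EA ∥ CB]
2. B_y = 25  [CE ∥ BA ∩ EA ∥ CB]
   → B = (-8, 25)
3. D_x = -15/2  [line -10·x + 22·y + -482 = 0 ∩ |DE|² = 1845/2]
4. D_y = 37/2  [line -10·x + 22·y + -482 = 0 ∩ |DE|² = 1845/2]
   → D = (-15/2, 37/2)

B = (-8, 25)
D = (-15/2, 37/2)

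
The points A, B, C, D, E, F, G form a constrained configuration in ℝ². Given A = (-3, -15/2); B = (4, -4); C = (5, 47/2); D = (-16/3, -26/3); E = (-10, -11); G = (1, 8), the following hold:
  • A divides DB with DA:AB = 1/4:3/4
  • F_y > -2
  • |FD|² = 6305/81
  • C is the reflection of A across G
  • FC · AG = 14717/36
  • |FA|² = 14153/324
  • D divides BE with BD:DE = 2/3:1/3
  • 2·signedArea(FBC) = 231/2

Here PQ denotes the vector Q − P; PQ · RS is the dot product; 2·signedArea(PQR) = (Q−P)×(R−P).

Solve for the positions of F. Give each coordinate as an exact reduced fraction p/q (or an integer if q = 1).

1. F_x = -1/9  [FC · AG = 14717/36 ∩ 2·signedArea(FBC) = 231/2]
2. F_y = -14/9  [FC · AG = 14717/36 ∩ 2·signedArea(FBC) = 231/2]
   → F = (-1/9, -14/9)

F = (-1/9, -14/9)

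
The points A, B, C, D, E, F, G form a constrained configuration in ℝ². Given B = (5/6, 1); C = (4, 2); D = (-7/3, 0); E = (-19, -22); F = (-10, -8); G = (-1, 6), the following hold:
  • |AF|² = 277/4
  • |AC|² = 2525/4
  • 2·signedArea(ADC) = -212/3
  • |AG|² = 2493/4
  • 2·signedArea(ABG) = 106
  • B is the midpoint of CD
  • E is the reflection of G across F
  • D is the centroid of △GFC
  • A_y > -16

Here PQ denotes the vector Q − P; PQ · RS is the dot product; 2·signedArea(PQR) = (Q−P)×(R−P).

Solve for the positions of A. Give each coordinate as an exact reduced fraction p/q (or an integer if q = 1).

1. A_x = -29/2  [2·signedArea(ABG) = 106 ∩ 2·signedArea(ADC) = -212/3]
2. A_y = -15  [2·signedArea(ABG) = 106 ∩ 2·signedArea(ADC) = -212/3]
   → A = (-29/2, -15)

A = (-29/2, -15)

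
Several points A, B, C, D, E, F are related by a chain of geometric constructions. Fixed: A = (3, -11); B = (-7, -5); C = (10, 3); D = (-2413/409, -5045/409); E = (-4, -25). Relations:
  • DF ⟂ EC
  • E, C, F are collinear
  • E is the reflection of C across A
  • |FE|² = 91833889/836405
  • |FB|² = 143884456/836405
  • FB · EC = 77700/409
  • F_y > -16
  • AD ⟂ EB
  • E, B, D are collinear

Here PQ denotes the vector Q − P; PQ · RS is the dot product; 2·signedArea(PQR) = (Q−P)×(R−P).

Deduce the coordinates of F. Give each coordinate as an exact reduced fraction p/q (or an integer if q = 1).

F = (1403/2045, -31959/2045)

1. F_x = 1403/2045  [E, C, F are collinear ∩ DF ⟂ EC]
2. F_y = -31959/2045  [E, C, F are collinear ∩ DF ⟂ EC]
   → F = (1403/2045, -31959/2045)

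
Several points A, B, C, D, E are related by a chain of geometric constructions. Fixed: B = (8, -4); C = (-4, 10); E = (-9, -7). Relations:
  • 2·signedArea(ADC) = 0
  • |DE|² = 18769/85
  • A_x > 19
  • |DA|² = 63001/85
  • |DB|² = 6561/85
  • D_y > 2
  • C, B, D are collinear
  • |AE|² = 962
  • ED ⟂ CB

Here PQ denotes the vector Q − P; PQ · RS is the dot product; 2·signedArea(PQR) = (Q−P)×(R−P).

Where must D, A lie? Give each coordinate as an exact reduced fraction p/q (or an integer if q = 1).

1. D_x = 194/85  [C, B, D are collinear ∩ ED ⟂ CB]
2. D_y = 227/85  [C, B, D are collinear ∩ ED ⟂ CB]
   → D = (194/85, 227/85)
3. A_x = 20  [line -623/85·x + -534/85·y + 2848/85 = 0 ∩ |AE|² = 962]
4. A_y = -18  [line -623/85·x + -534/85·y + 2848/85 = 0 ∩ |AE|² = 962]
   → A = (20, -18)

A = (20, -18)
D = (194/85, 227/85)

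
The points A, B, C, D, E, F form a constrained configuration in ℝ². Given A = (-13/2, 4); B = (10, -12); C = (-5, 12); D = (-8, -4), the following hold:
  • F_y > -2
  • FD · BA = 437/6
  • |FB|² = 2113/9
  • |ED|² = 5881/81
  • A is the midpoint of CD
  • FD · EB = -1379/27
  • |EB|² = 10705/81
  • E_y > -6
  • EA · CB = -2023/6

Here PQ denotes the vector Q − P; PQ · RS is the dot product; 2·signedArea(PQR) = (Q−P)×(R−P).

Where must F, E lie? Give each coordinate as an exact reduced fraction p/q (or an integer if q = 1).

1. F_x = -1  [line 33/2·x + -16·y + -29/6 = 0 ∩ |FB|² = 2113/9]
2. F_y = -4/3  [line 33/2·x + -16·y + -29/6 = 0 ∩ |FB|² = 2113/9]
   → F = (-1, -4/3)
3. E_x = 1/3  [FD · EB = -1379/27 ∩ EA · CB = -2023/6]
4. E_y = -52/9  [FD · EB = -1379/27 ∩ EA · CB = -2023/6]
   → E = (1/3, -52/9)

E = (1/3, -52/9)
F = (-1, -4/3)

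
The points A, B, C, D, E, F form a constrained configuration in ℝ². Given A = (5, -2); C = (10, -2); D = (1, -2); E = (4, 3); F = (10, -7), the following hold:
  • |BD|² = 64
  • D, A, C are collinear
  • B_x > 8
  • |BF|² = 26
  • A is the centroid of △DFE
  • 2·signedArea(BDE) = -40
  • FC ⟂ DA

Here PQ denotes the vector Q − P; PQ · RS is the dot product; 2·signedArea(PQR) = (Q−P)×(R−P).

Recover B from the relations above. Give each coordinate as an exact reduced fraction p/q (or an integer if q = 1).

1. B_x = 9  [line -5·x + 3·y + 51 = 0 ∩ |BD|² = 64]
2. B_y = -2  [line -5·x + 3·y + 51 = 0 ∩ |BD|² = 64]
   → B = (9, -2)

B = (9, -2)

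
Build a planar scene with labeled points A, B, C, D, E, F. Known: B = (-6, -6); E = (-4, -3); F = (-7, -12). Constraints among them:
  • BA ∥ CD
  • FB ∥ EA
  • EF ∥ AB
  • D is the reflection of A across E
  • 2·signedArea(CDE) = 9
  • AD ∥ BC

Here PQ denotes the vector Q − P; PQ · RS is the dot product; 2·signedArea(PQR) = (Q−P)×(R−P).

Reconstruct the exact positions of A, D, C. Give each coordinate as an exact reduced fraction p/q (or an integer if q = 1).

1. A_x = -3  [EF ∥ AB ∩ FB ∥ EA]
2. A_y = 3  [EF ∥ AB ∩ FB ∥ EA]
   → A = (-3, 3)
3. D_x = -5  [D is the reflection of A across E]
4. D_y = -9  [D is the reflection of A across E]
   → D = (-5, -9)
5. C_x = -8  [BA ∥ CD ∩ AD ∥ BC]
6. C_y = -18  [BA ∥ CD ∩ AD ∥ BC]
   → C = (-8, -18)

A = (-3, 3)
C = (-8, -18)
D = (-5, -9)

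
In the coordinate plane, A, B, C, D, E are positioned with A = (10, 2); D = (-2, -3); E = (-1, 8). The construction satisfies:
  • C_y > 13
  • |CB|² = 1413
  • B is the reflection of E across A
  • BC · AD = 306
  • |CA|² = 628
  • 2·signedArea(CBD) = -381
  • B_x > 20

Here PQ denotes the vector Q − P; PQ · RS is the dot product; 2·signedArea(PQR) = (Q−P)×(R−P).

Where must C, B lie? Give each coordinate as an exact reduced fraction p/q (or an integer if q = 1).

B = (21, -4)
C = (-12, 14)

1. B_x = 21  [B is the reflection of E across A]
2. B_y = -4  [B is the reflection of E across A]
   → B = (21, -4)
3. C_x = -12  [2·signedArea(CBD) = -381 ∩ BC · AD = 306]
4. C_y = 14  [2·signedArea(CBD) = -381 ∩ BC · AD = 306]
   → C = (-12, 14)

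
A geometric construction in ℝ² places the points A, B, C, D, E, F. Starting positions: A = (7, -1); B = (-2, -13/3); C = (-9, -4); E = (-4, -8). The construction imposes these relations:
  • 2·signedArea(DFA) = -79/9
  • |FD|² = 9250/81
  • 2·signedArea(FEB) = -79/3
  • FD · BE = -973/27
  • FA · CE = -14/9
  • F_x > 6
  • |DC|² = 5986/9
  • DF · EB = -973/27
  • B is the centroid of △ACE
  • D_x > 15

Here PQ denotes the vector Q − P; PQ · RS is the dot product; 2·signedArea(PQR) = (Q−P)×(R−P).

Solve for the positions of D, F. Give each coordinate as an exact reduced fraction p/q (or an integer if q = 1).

1. F_x = 19/3  [FA · CE = -14/9 ∩ 2·signedArea(FEB) = -79/3]
2. F_y = -20/9  [FA · CE = -14/9 ∩ 2·signedArea(FEB) = -79/3]
   → F = (19/3, -20/9)
3. D_x = 16  [DF · EB = -973/27 ∩ 2·signedArea(DFA) = -79/9]
4. D_y = 7/3  [DF · EB = -973/27 ∩ 2·signedArea(DFA) = -79/9]
   → D = (16, 7/3)

D = (16, 7/3)
F = (19/3, -20/9)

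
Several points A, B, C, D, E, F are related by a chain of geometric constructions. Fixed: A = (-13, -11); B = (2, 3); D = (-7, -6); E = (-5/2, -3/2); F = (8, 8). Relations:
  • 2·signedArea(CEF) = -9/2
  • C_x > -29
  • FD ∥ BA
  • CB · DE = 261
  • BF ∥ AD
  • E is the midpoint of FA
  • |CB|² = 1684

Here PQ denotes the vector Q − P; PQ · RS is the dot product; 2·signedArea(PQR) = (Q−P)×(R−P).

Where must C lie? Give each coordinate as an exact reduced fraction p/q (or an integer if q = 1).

C = (-28, -25)

1. C_x = -28  [2·signedArea(CEF) = -9/2 ∩ CB · DE = 261]
2. C_y = -25  [2·signedArea(CEF) = -9/2 ∩ CB · DE = 261]
   → C = (-28, -25)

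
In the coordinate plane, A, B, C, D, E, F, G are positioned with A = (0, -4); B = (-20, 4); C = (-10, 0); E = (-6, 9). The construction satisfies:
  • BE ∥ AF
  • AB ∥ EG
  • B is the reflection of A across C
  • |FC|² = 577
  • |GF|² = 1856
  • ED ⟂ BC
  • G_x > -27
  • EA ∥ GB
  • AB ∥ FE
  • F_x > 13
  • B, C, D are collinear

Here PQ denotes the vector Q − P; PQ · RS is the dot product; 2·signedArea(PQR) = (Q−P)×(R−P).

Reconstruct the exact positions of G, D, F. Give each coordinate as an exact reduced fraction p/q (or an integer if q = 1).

1. G_x = -26  [EA ∥ GB ∩ AB ∥ EG]
2. G_y = 17  [EA ∥ GB ∩ AB ∥ EG]
   → G = (-26, 17)
3. D_x = -280/29  [B, C, D are collinear ∩ ED ⟂ BC]
4. D_y = -4/29  [B, C, D are collinear ∩ ED ⟂ BC]
   → D = (-280/29, -4/29)
5. F_x = 14  [AB ∥ FE ∩ BE ∥ AF]
6. F_y = 1  [AB ∥ FE ∩ BE ∥ AF]
   → F = (14, 1)

D = (-280/29, -4/29)
F = (14, 1)
G = (-26, 17)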